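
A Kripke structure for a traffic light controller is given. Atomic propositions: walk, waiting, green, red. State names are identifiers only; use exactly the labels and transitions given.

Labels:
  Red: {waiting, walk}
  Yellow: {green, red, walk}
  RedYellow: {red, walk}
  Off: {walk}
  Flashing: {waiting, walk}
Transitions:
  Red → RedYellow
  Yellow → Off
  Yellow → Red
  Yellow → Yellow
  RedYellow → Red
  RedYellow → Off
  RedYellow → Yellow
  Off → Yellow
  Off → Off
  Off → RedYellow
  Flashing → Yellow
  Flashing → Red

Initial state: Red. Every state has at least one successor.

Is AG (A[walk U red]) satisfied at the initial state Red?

States satisfying A[walk U red]: {Red, Yellow, RedYellow, Flashing}.
States satisfying AG (A[walk U red]): ∅.
Off is reachable from Red and violates A[walk U red], so AG fails at Red.
Red ∉ Sat(AG (A[walk U red])).

Violated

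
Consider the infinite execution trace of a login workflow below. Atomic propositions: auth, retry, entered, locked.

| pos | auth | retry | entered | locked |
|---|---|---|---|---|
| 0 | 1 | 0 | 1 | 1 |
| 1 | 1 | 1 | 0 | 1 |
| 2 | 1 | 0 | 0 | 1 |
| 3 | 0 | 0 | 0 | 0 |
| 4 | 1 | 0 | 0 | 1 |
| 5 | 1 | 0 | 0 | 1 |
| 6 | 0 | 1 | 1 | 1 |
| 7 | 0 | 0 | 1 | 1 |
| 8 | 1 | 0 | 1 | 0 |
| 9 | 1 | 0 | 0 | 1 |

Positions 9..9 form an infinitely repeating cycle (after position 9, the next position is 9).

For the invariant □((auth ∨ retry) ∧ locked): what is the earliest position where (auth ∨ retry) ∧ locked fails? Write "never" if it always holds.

Check (auth ∨ retry) ∧ locked at each position in order: 0 ✓, 1 ✓, 2 ✓.
At position 3 the labels are {}, so (auth ∨ retry) ∧ locked is false there. This is the first violation.

3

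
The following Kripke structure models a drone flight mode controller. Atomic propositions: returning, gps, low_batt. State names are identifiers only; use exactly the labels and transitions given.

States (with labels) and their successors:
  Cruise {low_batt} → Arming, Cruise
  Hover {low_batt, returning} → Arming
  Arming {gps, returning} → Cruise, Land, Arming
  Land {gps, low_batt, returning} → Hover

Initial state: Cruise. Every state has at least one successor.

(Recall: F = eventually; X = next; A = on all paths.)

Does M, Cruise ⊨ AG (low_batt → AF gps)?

States satisfying low_batt → AF gps: {Hover, Arming, Land}.
States satisfying AG (low_batt → AF gps): ∅.
Cruise is reachable from Cruise and violates low_batt → AF gps, so AG fails at Cruise.
Cruise ∉ Sat(AG (low_batt → AF gps)).

Violated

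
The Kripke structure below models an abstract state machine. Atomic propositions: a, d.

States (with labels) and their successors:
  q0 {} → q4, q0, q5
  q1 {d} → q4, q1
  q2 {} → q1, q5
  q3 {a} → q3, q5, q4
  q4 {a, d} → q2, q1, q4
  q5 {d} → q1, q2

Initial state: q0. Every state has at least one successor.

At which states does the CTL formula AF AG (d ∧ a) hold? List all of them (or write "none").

none

States satisfying AG (d ∧ a): ∅.
States satisfying AF AG (d ∧ a): ∅.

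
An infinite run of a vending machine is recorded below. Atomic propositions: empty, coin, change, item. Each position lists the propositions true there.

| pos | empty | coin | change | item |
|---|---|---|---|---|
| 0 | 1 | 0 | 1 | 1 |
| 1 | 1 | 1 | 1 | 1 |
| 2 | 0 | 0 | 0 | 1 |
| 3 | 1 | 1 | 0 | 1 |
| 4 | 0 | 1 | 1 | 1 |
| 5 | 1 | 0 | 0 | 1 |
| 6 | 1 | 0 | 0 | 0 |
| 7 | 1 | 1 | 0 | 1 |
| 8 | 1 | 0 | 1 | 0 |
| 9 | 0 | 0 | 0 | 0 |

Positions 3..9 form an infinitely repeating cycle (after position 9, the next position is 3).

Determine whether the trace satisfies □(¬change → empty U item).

¬change → empty U item must hold at every position from 0 onward. It fails at position 9, so □(¬change → empty U item) is false.
Positions where ¬change holds: 2, 3, 5, 6, 7, 9.
Check empty U item at each: 2→ok, 3→ok, 5→ok, 6→ok, 7→ok, 9→fails.

No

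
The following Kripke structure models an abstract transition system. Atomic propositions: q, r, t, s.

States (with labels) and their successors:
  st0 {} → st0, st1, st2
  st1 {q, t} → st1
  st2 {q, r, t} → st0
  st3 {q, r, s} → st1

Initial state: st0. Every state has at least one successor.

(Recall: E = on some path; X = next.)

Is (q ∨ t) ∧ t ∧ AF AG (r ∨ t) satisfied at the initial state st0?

Violated

States satisfying q ∨ t: {st1, st2, st3}.
States satisfying (q ∨ t) ∧ t: {st1, st2}.
States satisfying AG (r ∨ t): {st1, st3}.
States satisfying AF AG (r ∨ t): {st1, st3}.
States satisfying (q ∨ t) ∧ t ∧ AF AG (r ∨ t): {st1}.
st0 ∉ Sat((q ∨ t) ∧ t ∧ AF AG (r ∨ t)).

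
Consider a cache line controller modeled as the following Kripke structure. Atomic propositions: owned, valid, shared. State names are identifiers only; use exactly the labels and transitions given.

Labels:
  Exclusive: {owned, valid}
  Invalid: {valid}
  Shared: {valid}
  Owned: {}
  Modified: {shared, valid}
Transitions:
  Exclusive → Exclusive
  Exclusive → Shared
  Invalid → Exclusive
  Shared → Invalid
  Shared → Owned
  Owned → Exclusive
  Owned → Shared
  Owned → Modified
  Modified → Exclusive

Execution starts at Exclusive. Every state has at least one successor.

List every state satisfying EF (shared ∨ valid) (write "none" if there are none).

{Exclusive, Invalid, Shared, Owned, Modified}

States satisfying shared ∨ valid: {Exclusive, Invalid, Shared, Modified}.
States satisfying EF (shared ∨ valid): {Exclusive, Invalid, Shared, Owned, Modified}.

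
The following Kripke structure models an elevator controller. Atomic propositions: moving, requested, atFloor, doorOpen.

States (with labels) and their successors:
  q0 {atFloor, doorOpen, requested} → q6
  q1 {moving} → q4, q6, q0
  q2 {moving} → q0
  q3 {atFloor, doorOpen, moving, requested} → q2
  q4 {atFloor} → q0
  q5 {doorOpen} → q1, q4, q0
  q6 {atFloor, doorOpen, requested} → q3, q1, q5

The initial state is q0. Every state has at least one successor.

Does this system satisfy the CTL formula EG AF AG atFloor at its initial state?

States satisfying AF AG atFloor: ∅.
States satisfying EG AF AG atFloor: ∅.
No suitable path/successor from q0 witnesses the formula.
q0 ∉ Sat(EG AF AG atFloor).

Does not hold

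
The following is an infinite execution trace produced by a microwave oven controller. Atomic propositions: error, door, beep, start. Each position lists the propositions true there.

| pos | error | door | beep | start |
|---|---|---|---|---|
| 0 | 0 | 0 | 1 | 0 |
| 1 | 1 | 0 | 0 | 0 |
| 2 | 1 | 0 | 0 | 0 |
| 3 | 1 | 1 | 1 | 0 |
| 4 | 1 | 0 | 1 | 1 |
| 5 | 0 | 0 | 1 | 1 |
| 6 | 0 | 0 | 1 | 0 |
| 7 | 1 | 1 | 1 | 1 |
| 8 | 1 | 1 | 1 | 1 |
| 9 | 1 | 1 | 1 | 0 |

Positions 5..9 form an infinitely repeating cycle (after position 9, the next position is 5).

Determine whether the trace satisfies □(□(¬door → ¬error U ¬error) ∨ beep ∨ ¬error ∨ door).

No

□(¬door → ¬error U ¬error) ∨ beep ∨ ¬error ∨ door must hold at every position from 0 onward. It fails at position 1, so □(□(¬door → ¬error U ¬error) ∨ beep ∨ ¬error ∨ door) is false.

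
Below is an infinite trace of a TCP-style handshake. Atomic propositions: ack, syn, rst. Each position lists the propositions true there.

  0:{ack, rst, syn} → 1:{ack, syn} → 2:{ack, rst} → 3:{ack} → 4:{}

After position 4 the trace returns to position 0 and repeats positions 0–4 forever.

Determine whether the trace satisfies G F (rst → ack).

Satisfied

F (rst → ack) holds at every position 0..4, and those are all positions ever visited, so G F (rst → ack) holds.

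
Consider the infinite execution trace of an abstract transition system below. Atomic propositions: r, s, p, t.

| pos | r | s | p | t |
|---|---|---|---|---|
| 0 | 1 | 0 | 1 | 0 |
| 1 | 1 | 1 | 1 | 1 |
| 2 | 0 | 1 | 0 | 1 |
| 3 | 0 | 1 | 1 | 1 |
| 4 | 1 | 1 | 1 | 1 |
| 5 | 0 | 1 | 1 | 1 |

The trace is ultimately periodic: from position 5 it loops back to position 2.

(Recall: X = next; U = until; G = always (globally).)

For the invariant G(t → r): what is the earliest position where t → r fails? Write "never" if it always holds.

Check t → r at each position in order: 0 ✓, 1 ✓.
At position 2 the labels are {s, t}, so t → r is false there. This is the first violation.

2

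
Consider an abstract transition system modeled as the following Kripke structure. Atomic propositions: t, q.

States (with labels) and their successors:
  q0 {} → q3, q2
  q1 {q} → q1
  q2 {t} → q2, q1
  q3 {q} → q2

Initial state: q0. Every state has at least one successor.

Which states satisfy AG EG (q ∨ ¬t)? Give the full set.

States satisfying EG (q ∨ ¬t): {q1}.
States satisfying AG EG (q ∨ ¬t): {q1}.

{q1}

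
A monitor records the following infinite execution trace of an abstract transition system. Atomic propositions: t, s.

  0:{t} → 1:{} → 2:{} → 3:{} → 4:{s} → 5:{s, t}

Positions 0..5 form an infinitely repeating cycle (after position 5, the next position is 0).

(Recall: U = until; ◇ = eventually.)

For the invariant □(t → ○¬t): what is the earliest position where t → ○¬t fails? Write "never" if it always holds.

Check t → ○¬t at each position in order: 0 ✓, 1 ✓, 2 ✓, 3 ✓, 4 ✓.
At position 5 the labels are {s, t} and the next position 0 has {t}, so t → ○¬t is false there. This is the first violation.

5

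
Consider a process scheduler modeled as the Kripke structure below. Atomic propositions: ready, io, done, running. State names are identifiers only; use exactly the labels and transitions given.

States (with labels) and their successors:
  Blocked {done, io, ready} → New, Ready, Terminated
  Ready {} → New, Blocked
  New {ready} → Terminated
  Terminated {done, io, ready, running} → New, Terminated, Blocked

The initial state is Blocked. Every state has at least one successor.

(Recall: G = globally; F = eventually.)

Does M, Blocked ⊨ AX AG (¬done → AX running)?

States satisfying AG (¬done → AX running): ∅.
States satisfying AX AG (¬done → AX running): ∅.
Blocked ∉ Sat(AX AG (¬done → AX running)).

No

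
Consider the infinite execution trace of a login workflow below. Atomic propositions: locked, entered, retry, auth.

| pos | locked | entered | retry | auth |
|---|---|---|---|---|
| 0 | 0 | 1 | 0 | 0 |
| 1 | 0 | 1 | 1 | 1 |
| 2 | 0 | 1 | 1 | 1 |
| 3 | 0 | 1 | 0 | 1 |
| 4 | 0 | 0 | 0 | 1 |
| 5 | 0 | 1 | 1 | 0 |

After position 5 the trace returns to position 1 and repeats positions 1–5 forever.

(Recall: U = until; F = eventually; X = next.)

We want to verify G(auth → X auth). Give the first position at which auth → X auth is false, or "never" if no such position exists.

Check auth → X auth at each position in order: 0 ✓, 1 ✓, 2 ✓, 3 ✓.
At position 4 the labels are {auth} and the next position 5 has {entered, retry}, so auth → X auth is false there. This is the first violation.

4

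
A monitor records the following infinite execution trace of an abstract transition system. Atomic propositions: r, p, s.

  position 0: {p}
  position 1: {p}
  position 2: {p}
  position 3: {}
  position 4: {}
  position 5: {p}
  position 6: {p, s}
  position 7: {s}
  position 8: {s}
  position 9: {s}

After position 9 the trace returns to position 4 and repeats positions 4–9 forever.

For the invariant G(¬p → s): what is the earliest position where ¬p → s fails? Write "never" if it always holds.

Check ¬p → s at each position in order: 0 ✓, 1 ✓, 2 ✓.
At position 3 the labels are {}, so ¬p → s is false there. This is the first violation.

3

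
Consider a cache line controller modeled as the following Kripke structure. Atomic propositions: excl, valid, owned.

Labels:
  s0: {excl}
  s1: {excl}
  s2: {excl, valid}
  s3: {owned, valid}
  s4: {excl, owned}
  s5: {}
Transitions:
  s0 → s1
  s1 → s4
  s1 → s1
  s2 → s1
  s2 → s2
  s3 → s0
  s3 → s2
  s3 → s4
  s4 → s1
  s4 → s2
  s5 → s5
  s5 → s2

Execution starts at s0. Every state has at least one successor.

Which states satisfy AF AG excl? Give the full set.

States satisfying AG excl: {s0, s1, s2, s4}.
States satisfying AF AG excl: {s0, s1, s2, s3, s4}.

{s0, s1, s2, s3, s4}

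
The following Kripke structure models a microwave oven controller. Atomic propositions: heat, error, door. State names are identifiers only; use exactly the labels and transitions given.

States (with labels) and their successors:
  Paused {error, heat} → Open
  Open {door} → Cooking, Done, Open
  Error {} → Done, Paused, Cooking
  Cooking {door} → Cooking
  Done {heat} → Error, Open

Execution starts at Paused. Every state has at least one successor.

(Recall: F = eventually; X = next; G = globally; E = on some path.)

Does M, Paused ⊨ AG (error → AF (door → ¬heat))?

Yes

States satisfying error → AF (door → ¬heat): {Paused, Open, Error, Cooking, Done}.
States satisfying AG (error → AF (door → ¬heat)): {Paused, Open, Error, Cooking, Done}.
Every state reachable from Paused satisfies error → AF (door → ¬heat).
Paused ∈ Sat(AG (error → AF (door → ¬heat))).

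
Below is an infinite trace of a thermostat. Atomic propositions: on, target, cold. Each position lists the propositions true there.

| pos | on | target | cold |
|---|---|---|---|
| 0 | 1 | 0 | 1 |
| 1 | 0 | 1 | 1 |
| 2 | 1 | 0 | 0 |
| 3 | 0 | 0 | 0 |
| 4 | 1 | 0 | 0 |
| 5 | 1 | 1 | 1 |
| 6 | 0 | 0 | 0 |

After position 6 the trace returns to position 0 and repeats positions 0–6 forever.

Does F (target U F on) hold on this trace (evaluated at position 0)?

target U F on holds at position 0, which is reachable from 0, so F (target U F on) holds.

Yes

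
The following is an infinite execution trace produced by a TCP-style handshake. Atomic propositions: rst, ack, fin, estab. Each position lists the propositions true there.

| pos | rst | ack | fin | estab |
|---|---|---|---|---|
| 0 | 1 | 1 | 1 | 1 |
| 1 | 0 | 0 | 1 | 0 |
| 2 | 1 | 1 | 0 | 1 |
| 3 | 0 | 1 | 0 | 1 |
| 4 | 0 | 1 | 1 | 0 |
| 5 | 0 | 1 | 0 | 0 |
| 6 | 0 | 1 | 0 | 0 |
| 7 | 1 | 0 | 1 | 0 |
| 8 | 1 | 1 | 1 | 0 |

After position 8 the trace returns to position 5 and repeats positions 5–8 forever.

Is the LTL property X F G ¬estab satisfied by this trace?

Holds

The position after 0 is 1; F G ¬estab is true there.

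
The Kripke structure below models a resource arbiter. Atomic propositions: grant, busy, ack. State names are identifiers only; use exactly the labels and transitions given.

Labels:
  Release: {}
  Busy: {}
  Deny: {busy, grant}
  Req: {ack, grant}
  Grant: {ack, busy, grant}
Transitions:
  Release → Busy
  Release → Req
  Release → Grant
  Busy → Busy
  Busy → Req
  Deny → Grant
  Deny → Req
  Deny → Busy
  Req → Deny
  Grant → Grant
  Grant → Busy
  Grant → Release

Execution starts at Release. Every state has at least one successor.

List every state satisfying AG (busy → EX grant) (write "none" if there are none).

{Release, Busy, Deny, Req, Grant}

States satisfying busy → EX grant: {Release, Busy, Deny, Req, Grant}.
States satisfying AG (busy → EX grant): {Release, Busy, Deny, Req, Grant}.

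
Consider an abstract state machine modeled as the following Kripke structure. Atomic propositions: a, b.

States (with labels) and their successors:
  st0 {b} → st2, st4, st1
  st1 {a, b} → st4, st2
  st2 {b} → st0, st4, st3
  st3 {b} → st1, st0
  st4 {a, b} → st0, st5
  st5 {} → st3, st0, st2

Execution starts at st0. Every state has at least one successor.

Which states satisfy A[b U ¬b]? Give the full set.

States satisfying b: {st0, st1, st2, st3, st4}.
States satisfying ¬b: {st5}.
States satisfying A[b U ¬b]: {st5}.

{st5}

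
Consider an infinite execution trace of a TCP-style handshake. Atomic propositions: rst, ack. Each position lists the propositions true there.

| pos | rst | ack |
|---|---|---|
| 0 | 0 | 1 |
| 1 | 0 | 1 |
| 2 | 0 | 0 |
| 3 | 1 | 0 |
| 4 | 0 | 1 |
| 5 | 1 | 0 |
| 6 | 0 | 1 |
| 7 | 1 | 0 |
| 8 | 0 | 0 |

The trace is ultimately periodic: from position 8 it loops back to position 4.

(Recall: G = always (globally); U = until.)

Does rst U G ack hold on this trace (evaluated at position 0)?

Walking from position 0: at position 0, G ack has not yet held and rst fails, so rst U G ack is false.

Violated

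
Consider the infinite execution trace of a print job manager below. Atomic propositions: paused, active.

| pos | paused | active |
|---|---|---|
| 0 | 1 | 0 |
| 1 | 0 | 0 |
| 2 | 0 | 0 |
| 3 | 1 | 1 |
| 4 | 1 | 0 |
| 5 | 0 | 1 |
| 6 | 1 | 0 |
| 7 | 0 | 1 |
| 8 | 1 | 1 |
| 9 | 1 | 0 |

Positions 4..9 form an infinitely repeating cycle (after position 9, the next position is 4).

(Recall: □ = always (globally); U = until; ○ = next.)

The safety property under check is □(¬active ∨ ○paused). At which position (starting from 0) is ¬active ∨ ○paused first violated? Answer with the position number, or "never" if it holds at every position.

never

¬active ∨ ○paused holds at every position 0..9, and those are all the positions the trace ever visits, so the invariant □(¬active ∨ ○paused) is never violated.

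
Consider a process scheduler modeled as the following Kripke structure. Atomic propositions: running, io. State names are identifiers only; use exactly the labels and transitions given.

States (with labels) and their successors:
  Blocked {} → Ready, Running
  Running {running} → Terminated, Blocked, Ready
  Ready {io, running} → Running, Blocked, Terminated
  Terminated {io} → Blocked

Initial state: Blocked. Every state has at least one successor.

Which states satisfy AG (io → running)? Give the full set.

States satisfying io → running: {Blocked, Running, Ready}.
States satisfying AG (io → running): ∅.

none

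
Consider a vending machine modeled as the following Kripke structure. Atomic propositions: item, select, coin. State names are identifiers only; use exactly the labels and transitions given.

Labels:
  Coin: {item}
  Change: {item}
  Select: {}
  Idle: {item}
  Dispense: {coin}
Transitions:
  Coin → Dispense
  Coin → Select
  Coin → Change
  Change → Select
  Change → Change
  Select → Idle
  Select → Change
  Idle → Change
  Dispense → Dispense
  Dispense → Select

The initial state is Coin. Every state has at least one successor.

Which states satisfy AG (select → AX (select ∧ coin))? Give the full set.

{Coin, Change, Select, Idle, Dispense}

States satisfying select → AX (select ∧ coin): {Coin, Change, Select, Idle, Dispense}.
States satisfying AG (select → AX (select ∧ coin)): {Coin, Change, Select, Idle, Dispense}.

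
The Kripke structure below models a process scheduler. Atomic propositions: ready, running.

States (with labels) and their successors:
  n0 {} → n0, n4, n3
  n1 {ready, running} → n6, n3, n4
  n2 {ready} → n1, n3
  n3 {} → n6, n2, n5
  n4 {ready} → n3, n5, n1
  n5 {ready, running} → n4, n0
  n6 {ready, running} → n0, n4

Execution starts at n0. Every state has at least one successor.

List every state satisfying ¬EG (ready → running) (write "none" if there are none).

States satisfying ready → running: {n0, n1, n3, n5, n6}.
States satisfying EG (ready → running): {n0, n1, n3, n5, n6}.
States satisfying ¬EG (ready → running): {n2, n4}.

{n2, n4}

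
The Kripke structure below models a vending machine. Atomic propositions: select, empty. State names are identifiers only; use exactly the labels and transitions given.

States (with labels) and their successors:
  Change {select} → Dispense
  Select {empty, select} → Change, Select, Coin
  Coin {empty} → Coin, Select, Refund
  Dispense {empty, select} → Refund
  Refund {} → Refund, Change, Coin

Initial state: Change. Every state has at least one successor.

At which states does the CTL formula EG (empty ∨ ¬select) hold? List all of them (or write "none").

States satisfying empty ∨ ¬select: {Select, Coin, Dispense, Refund}.
States satisfying EG (empty ∨ ¬select): {Select, Coin, Dispense, Refund}.

{Select, Coin, Dispense, Refund}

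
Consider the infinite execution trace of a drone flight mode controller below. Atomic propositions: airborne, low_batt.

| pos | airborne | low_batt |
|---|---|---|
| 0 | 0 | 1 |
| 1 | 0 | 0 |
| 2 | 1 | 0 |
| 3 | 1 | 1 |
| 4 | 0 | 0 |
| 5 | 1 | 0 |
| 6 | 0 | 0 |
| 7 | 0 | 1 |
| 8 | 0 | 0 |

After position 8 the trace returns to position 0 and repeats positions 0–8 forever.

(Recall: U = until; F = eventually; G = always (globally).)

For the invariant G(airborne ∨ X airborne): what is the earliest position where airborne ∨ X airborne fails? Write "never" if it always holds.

0

At position 0 the labels are {low_batt} and the next position 1 has {}, so airborne ∨ X airborne is false there. This is the first violation.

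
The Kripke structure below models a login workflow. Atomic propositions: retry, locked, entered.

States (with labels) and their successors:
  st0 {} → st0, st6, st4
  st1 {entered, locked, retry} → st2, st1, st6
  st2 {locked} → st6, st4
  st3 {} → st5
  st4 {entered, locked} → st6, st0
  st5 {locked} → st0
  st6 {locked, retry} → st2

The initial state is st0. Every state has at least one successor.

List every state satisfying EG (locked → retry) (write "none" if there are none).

States satisfying locked → retry: {st0, st1, st3, st6}.
States satisfying EG (locked → retry): {st0, st1}.

{st0, st1}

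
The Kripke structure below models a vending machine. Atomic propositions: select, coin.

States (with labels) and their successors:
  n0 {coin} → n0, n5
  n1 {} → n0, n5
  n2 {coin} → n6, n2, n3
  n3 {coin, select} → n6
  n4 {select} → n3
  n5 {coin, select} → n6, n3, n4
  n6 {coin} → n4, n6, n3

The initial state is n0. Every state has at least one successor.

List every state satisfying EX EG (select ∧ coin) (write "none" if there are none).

States satisfying EG (select ∧ coin): ∅.
States satisfying EX EG (select ∧ coin): ∅.

none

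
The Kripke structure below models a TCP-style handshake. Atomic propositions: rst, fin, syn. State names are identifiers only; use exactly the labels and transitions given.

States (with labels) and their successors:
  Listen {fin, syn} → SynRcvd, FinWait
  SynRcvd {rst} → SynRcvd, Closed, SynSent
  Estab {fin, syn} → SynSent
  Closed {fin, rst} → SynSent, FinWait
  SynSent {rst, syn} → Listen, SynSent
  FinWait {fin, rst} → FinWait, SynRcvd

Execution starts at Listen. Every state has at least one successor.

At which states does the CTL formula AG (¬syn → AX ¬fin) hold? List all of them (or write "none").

none

States satisfying ¬syn → AX ¬fin: {Listen, Estab, SynSent}.
States satisfying AG (¬syn → AX ¬fin): ∅.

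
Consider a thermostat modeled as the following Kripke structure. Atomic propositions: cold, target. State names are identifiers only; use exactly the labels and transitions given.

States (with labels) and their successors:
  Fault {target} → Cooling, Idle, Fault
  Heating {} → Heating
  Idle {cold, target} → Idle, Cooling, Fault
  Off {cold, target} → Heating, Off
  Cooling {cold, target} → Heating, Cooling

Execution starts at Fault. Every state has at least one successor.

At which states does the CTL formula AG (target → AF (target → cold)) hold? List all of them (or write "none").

{Heating, Off, Cooling}

States satisfying target → AF (target → cold): {Heating, Idle, Off, Cooling}.
States satisfying AG (target → AF (target → cold)): {Heating, Off, Cooling}.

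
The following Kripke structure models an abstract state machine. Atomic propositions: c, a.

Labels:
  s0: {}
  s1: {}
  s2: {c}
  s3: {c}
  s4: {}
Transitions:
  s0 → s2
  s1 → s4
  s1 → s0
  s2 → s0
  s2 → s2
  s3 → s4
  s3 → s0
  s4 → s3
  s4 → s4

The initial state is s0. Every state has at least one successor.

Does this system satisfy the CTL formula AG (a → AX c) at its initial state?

Yes

States satisfying a → AX c: {s0, s1, s2, s3, s4}.
States satisfying AG (a → AX c): {s0, s1, s2, s3, s4}.
Every state reachable from s0 satisfies a → AX c.
s0 ∈ Sat(AG (a → AX c)).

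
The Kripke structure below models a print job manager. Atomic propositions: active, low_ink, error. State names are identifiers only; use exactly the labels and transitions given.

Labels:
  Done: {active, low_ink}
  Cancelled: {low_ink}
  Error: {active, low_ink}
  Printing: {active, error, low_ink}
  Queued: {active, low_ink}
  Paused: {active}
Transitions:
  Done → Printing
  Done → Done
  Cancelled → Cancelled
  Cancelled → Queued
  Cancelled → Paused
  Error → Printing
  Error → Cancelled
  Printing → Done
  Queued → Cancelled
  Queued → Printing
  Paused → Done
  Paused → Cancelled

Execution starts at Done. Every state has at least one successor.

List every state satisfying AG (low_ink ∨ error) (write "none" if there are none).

{Done, Printing}

States satisfying low_ink ∨ error: {Done, Cancelled, Error, Printing, Queued}.
States satisfying AG (low_ink ∨ error): {Done, Printing}.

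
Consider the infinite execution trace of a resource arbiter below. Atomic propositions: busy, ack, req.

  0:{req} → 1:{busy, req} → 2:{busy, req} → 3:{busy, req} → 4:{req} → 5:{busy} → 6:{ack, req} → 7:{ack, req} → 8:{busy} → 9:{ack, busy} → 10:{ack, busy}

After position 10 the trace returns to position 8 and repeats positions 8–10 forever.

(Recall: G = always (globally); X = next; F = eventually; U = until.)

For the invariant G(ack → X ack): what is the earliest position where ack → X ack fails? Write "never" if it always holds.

7

Check ack → X ack at each position in order: 0 ✓, 1 ✓, 2 ✓, 3 ✓, 4 ✓, 5 ✓, 6 ✓.
At position 7 the labels are {ack, req} and the next position 8 has {busy}, so ack → X ack is false there. This is the first violation.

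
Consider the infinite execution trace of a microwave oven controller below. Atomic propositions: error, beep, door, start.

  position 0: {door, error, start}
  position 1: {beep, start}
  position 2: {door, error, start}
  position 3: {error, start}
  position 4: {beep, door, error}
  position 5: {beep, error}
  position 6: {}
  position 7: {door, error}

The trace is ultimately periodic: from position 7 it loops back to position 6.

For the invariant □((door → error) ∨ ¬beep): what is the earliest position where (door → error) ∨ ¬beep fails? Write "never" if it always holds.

(door → error) ∨ ¬beep holds at every position 0..7, and those are all the positions the trace ever visits, so the invariant □((door → error) ∨ ¬beep) is never violated.

never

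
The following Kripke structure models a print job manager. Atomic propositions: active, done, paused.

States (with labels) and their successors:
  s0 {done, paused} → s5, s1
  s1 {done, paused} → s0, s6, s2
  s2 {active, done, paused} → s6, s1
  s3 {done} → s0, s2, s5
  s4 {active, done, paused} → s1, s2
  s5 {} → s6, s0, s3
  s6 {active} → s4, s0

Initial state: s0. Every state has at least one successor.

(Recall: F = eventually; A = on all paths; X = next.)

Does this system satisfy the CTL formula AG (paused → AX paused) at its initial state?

States satisfying paused → AX paused: {s3, s4, s5, s6}.
States satisfying AG (paused → AX paused): ∅.
s0 is reachable from s0 and violates paused → AX paused, so AG fails at s0.
s0 ∉ Sat(AG (paused → AX paused)).

No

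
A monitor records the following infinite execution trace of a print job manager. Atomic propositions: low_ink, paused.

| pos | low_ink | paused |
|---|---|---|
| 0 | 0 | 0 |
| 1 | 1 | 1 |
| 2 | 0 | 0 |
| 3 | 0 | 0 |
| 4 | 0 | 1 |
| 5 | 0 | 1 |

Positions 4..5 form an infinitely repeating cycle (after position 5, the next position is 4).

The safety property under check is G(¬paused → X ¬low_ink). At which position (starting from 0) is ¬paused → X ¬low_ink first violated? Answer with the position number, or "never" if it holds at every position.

At position 0 the labels are {} and the next position 1 has {low_ink, paused}, so ¬paused → X ¬low_ink is false there. This is the first violation.

0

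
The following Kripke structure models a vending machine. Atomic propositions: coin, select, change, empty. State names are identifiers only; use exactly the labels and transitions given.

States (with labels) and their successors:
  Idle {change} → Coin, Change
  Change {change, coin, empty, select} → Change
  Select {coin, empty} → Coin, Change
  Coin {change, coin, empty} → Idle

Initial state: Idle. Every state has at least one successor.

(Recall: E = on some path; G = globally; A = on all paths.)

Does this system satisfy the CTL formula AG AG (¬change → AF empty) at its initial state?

States satisfying AG (¬change → AF empty): {Idle, Change, Select, Coin}.
States satisfying AG AG (¬change → AF empty): {Idle, Change, Select, Coin}.
Every state reachable from Idle satisfies AG (¬change → AF empty).
Idle ∈ Sat(AG AG (¬change → AF empty)).

Holds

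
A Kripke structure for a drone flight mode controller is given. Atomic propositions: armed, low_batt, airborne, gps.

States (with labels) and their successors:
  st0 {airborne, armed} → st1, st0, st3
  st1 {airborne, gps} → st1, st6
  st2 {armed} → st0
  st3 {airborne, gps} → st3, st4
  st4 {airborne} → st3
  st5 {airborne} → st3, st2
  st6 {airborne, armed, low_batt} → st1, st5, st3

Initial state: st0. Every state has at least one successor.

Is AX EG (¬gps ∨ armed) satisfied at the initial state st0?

No

States satisfying EG (¬gps ∨ armed): {st0, st2, st5, st6}.
States satisfying AX EG (¬gps ∨ armed): {st2}.
st0 ∉ Sat(AX EG (¬gps ∨ armed)).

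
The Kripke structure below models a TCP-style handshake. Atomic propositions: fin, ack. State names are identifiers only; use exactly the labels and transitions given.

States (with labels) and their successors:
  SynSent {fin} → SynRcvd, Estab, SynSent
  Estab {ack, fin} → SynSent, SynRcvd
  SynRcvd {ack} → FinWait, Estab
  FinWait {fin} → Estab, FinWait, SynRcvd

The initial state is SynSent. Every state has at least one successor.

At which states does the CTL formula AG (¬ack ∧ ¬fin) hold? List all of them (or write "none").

none

States satisfying ¬ack ∧ ¬fin: ∅.
States satisfying AG (¬ack ∧ ¬fin): ∅.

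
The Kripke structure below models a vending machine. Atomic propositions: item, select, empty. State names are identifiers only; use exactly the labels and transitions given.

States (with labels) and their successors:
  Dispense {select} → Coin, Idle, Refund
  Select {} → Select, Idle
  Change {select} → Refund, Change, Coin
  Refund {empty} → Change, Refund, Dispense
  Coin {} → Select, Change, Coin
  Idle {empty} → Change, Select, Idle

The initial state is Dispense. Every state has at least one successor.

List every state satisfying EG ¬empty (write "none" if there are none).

States satisfying ¬empty: {Dispense, Select, Change, Coin}.
States satisfying EG ¬empty: {Dispense, Select, Change, Coin}.

{Dispense, Select, Change, Coin}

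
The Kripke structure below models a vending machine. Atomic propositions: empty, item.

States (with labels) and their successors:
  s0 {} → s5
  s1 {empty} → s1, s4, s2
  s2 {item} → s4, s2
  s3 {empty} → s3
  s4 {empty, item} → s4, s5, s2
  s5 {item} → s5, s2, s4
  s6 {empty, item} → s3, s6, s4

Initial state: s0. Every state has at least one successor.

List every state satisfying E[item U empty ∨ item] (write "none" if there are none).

States satisfying item: {s2, s4, s5, s6}.
States satisfying empty ∨ item: {s1, s2, s3, s4, s5, s6}.
States satisfying E[item U empty ∨ item]: {s1, s2, s3, s4, s5, s6}.

{s1, s2, s3, s4, s5, s6}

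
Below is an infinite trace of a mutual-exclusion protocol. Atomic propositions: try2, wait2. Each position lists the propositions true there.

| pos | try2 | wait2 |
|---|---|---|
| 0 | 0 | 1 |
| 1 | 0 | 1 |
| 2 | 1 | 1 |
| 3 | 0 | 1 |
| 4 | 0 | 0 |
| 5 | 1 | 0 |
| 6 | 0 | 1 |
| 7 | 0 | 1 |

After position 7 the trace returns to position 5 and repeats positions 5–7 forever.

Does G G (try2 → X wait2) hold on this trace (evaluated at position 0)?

G (try2 → X wait2) holds at every position 0..7, and those are all positions ever visited, so G G (try2 → X wait2) holds.

Holds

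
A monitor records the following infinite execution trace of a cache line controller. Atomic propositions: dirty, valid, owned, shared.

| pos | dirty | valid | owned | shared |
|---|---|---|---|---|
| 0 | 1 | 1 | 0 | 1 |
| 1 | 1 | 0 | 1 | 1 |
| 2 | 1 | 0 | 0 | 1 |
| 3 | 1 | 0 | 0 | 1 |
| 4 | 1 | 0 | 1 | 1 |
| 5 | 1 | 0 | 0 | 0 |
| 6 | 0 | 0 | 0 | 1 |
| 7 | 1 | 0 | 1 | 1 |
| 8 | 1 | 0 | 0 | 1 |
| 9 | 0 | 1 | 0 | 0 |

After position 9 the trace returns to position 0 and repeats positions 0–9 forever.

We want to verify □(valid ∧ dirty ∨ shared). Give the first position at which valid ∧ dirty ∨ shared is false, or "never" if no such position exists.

5

Check valid ∧ dirty ∨ shared at each position in order: 0 ✓, 1 ✓, 2 ✓, 3 ✓, 4 ✓.
At position 5 the labels are {dirty}, so valid ∧ dirty ∨ shared is false there. This is the first violation.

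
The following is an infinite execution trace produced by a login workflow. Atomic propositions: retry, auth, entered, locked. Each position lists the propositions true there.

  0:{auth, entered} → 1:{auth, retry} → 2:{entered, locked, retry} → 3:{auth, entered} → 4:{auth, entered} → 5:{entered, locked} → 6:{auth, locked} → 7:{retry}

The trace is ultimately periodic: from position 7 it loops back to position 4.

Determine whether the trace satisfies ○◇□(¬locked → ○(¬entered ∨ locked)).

Does not hold

The position after 0 is 1; ◇□(¬locked → ○(¬entered ∨ locked)) is false there.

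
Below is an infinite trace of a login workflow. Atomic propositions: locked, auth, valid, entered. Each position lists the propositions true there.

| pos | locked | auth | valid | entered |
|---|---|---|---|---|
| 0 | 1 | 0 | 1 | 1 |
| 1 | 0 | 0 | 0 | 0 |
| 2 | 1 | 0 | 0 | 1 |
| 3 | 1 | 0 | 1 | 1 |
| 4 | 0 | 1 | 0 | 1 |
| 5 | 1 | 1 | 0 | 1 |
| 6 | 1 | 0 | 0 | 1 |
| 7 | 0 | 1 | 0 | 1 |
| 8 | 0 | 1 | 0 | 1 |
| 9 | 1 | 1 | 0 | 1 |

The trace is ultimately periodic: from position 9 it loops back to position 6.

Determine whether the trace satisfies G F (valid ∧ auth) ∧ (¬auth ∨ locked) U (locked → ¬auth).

Violated

F (valid ∧ auth) must hold at every position from 0 onward. It fails at position 0, so G F (valid ∧ auth) is false.
Walking from position 0: locked → ¬auth first holds at position 0, and ¬auth ∨ locked holds at every earlier position along the way, so (¬auth ∨ locked) U (locked → ¬auth) holds.
At position 0: G F (valid ∧ auth) is false; (¬auth ∨ locked) U (locked → ¬auth) is true; so G F (valid ∧ auth) ∧ (¬auth ∨ locked) U (locked → ¬auth) is false.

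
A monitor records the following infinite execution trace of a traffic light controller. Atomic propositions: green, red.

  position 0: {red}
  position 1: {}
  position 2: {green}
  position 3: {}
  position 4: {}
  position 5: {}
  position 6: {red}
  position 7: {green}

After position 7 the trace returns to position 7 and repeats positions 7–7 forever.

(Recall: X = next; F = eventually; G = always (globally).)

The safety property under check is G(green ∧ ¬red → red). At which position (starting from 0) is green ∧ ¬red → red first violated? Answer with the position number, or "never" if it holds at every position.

2

Check green ∧ ¬red → red at each position in order: 0 ✓, 1 ✓.
At position 2 the labels are {green}, so green ∧ ¬red → red is false there. This is the first violation.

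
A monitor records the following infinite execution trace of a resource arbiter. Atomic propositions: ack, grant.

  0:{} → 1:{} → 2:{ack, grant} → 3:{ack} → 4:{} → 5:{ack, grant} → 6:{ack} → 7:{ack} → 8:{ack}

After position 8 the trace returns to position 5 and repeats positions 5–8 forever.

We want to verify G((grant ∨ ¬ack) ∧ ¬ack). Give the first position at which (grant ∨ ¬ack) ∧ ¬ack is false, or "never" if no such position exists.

Check (grant ∨ ¬ack) ∧ ¬ack at each position in order: 0 ✓, 1 ✓.
At position 2 the labels are {ack, grant}, so (grant ∨ ¬ack) ∧ ¬ack is false there. This is the first violation.

2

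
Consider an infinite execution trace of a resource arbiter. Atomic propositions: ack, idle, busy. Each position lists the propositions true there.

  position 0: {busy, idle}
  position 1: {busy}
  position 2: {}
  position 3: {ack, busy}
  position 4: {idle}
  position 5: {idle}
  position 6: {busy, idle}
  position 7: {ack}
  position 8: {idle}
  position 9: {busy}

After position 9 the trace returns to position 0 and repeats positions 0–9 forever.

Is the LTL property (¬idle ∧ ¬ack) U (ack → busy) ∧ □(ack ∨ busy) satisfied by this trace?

Does not hold

Walking from position 0: ack → busy first holds at position 0, and ¬idle ∧ ¬ack holds at every earlier position along the way, so (¬idle ∧ ¬ack) U (ack → busy) holds.
ack ∨ busy must hold at every position from 0 onward. It fails at position 2, so □(ack ∨ busy) is false.
At position 0: (¬idle ∧ ¬ack) U (ack → busy) is true; □(ack ∨ busy) is false; so (¬idle ∧ ¬ack) U (ack → busy) ∧ □(ack ∨ busy) is false.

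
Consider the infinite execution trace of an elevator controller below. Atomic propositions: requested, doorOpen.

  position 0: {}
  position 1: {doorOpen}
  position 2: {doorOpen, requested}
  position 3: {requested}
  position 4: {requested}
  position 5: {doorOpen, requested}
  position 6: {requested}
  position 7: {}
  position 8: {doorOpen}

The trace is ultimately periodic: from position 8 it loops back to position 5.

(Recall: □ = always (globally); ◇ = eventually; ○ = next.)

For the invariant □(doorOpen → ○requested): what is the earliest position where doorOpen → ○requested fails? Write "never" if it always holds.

doorOpen → ○requested holds at every position 0..8, and those are all the positions the trace ever visits, so the invariant □(doorOpen → ○requested) is never violated.

never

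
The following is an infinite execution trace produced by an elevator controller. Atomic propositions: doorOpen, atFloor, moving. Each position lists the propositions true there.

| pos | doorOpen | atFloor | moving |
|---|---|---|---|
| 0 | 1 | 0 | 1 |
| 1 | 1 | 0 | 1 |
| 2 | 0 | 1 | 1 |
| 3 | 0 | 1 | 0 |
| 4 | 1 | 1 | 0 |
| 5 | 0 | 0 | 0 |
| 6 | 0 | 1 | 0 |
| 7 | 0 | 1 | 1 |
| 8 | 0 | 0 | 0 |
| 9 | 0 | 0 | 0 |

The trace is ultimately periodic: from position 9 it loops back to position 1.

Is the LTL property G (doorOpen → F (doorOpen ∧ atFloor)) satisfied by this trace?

doorOpen → F (doorOpen ∧ atFloor) holds at every position 0..9, and those are all positions ever visited, so G (doorOpen → F (doorOpen ∧ atFloor)) holds.
Positions where doorOpen holds: 0, 1, 4.
Check F (doorOpen ∧ atFloor) at each: 0→ok, 1→ok, 4→ok.

Holds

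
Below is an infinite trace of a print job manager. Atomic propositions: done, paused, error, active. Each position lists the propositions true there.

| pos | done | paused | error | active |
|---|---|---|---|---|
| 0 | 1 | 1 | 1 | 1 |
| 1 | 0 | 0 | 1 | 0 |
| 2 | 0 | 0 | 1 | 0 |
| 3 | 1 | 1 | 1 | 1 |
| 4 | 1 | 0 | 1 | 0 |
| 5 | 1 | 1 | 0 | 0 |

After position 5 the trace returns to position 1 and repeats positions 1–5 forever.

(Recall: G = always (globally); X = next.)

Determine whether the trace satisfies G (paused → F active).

Yes

paused → F active holds at every position 0..5, and those are all positions ever visited, so G (paused → F active) holds.
Positions where paused holds: 0, 3, 5.
Check F active at each: 0→ok, 3→ok, 5→ok.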